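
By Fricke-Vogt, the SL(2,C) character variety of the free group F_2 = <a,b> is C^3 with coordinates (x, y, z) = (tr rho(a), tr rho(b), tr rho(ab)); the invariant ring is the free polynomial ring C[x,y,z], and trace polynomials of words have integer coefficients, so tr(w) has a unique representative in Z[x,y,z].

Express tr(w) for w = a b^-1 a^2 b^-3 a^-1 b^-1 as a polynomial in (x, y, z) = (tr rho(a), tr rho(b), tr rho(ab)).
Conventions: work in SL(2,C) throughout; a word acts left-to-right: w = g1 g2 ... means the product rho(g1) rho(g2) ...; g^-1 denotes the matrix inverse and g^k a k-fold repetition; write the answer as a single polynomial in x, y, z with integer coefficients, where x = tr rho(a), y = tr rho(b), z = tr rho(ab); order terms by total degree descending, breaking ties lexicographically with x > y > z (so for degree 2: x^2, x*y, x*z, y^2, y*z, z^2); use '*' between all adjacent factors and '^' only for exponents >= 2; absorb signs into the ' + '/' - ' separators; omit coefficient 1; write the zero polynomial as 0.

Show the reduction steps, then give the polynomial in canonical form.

tr(a^2) = tr(a)*tr(a) - tr(1)   [square of a] = x^2 - 2
reduce: tr(a^2 b) = tr(a)*tr(b a) - tr(b)   [square of a] = x*z - y
reduce: tr(a b^-1 a) = tr(a^2)*tr(b) - tr(a^2 b)   [inverse elimination on b] = x^2*y - x*z - y
tr(a b a b) = tr(a b)*tr(a b) - tr(1)   [split at a repeated a] = z^2 - 2
reduce: tr(a b^-1 a b) = tr(a b a)*tr(b) - tr(a b a b)   [inverse elimination on b] = x*y*z - y^2 - z^2 + 2
tr(b^-1 a b^-1 a) = tr(a b^-1 a)*tr(b) - tr(a b^-1 a b)   [inverse elimination on b] = x^2*y^2 - 2*x*y*z + z^2 - 2
reduce: tr(a^3) = tr(a)*tr(a^2) - tr(a)   [square of a] = x^3 - 3*x
so tr(a b a^2) = tr(a)*tr(b a^2) - tr(b a)   [square of a] = x^2*z - x*y - z
reduce: tr(a^3 b a) = tr(a)*tr(a b a^2) - tr(a b a)   [square of a] = x^3*z - x^2*y - 2*x*z + y
tr(b a b) = tr(b)*tr(a b) - tr(a)   [square of b] = y*z - x
tr(a b a b a) = tr(a)*tr(b a b a) - tr(b a b)   [square of a] = x*z^2 - y*z - x
reduce: tr(a^3 b a b) = tr(a)*tr(a b a b a) - tr(a b a b)   [square of a] = x^2*z^2 - x*y*z - x^2 - z^2 + 2
tr(b^-1 a^3 b a) = tr(a^3 b a)*tr(b) - tr(a^3 b a b)   [inverse elimination on b] = x^3*y*z - x^2*y^2 - x^2*z^2 - x*y*z + x^2 + y^2 + z^2 - 2
so tr(a^2 b a^-1 b^-1 a) = tr(b^-1 a^3 b)*tr(a) - tr(b^-1 a^3 b a)   [inverse elimination on a] = -x^3*y*z + x^4 + x^2*y^2 + x^2*z^2 + x*y*z - 4*x^2 - y^2 - z^2 + 2
tr(b^2) = tr(b)*tr(b) - tr(1)   [square of b] = y^2 - 2
tr(b a^2 b) = tr(a)*tr(b^2 a) - tr(b^2)   [square of a] = x*y*z - x^2 - y^2 + 2
tr(a b a^2 b a) = tr(a)*tr(b a^2 b a) - tr(b a^2 b)   [square of a] = x^2*z^2 - 2*x*y*z + y^2 - 2
tr(b a b a b a) = tr(a b a b)*tr(a b) - tr(b a)   [split at a repeated a] = z^3 - 3*z
reduce: tr(b a b a b) = tr(b)*tr(a b a b) - tr(a b a)   [square of b] = y*z^2 - x*z - y
reduce: tr(a b a^2 b a b) = tr(a)*tr(b a b a b a) - tr(b a b a b)   [square of a] = x*z^3 - y*z^2 - 2*x*z + y
reduce: tr(b^-1 a b a^2 b a) = tr(a b a^2 b a)*tr(b) - tr(a b a^2 b a b)   [inverse elimination on b] = x^2*y*z^2 - 2*x*y^2*z - x*z^3 + y^3 + y*z^2 + 2*x*z - 3*y
reduce: tr(a^2 b a^-1 b^-1 a b) = tr(b^-1 a b a^2 b)*tr(a) - tr(b^-1 a b a^2 b a)   [inverse elimination on a] = -x^2*y*z^2 + x^3*z + 2*x*y^2*z + x*z^3 - x^2*y - y^3 - y*z^2 - 3*x*z + 3*y
reduce: tr(a^-1 b^-1 a b^-1 a^2 b) = tr(a^2 b a^-1 b^-1 a)*tr(b) - tr(a^2 b a^-1 b^-1 a b)   [inverse elimination on b] = -x^3*y^2*z + x^4*y + x^2*y^3 + 2*x^2*y*z^2 - x^3*z - x*y^2*z - x*z^3 - 3*x^2*y + 3*x*z - y
so tr(a^-1 b^-1 a b^-1 a^2 b^-1) = tr(a^-1 b^-1 a b^-1 a^2)*tr(b) - tr(a^-1 b^-1 a b^-1 a^2 b)   [inverse elimination on b] = x^3*y^2*z - x^4*y - 2*x^2*y*z^2 + x^3*z - x*y^2*z + x*z^3 + 3*x^2*y + y*z^2 - 3*x*z - y
tr(b^-2 a^-1 b^-1 a b^-1 a^2) = tr(a^-1 b^-1 a b^-1 a^2 b^-1)*tr(b) - tr(a^-1 b^-1 a b^-1 a^2)   [inverse elimination on b] = x^3*y^3*z - x^4*y^2 - 2*x^2*y^2*z^2 + x^3*y*z - x*y^3*z + x*y*z^3 + 2*x^2*y^2 + y^2*z^2 - x*y*z - y^2 - z^2 + 2
tr(a b^-1 a^2 b^-3 a^-1 b^-1) = tr(b^-2 a^-1 b^-1 a b^-1 a^2)*tr(b) - tr(b^-2 a^-1 b^-1 a b^-1 a^2 b)   [inverse elimination on b] = x^3*y^4*z - x^4*y^3 - 2*x^2*y^3*z^2 - x*y^4*z + x*y^2*z^3 + x^4*y + 2*x^2*y^3 + 2*x^2*y*z^2 + y^3*z^2 - x^3*z - x*z^3 - 3*x^2*y - y^3 - 2*y*z^2 + 3*x*z + 3*y

x^3*y^4*z - x^4*y^3 - 2*x^2*y^3*z^2 - x*y^4*z + x*y^2*z^3 + x^4*y + 2*x^2*y^3 + 2*x^2*y*z^2 + y^3*z^2 - x^3*z - x*z^3 - 3*x^2*y - y^3 - 2*y*z^2 + 3*x*z + 3*y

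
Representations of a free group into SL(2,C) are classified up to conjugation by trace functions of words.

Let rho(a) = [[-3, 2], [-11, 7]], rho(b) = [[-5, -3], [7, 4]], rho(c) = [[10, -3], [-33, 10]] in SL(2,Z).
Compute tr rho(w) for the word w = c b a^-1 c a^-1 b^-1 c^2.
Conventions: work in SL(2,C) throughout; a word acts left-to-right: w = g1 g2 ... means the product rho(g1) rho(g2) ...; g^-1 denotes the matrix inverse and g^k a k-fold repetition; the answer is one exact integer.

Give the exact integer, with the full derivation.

237599858

rho(c) = [[10, -3], [-33, 10]]
... * rho(b) = [[-5, -3], [7, 4]]  ->  [[-71, -42], [235, 139]]
... * rho(a^-1) = [[7, -2], [11, -3]]  ->  [[-959, 268], [3174, -887]]
... * rho(c) = [[10, -3], [-33, 10]]  ->  [[-18434, 5557], [61011, -18392]]
... * rho(a^-1) = [[7, -2], [11, -3]]  ->  [[-67911, 20197], [224765, -66846]]
... * rho(b^-1) = [[4, 3], [-7, -5]]  ->  [[-413023, -304718], [1366982, 1008525]]
... * rho(c) = [[10, -3], [-33, 10]]  ->  [[5925464, -1808111], [-19611505, 5984304]]
... * rho(c) = [[10, -3], [-33, 10]]  ->  [[118922303, -35857502], [-393597082, 118677555]]
tr = 118922303 + 118677555 = 237599858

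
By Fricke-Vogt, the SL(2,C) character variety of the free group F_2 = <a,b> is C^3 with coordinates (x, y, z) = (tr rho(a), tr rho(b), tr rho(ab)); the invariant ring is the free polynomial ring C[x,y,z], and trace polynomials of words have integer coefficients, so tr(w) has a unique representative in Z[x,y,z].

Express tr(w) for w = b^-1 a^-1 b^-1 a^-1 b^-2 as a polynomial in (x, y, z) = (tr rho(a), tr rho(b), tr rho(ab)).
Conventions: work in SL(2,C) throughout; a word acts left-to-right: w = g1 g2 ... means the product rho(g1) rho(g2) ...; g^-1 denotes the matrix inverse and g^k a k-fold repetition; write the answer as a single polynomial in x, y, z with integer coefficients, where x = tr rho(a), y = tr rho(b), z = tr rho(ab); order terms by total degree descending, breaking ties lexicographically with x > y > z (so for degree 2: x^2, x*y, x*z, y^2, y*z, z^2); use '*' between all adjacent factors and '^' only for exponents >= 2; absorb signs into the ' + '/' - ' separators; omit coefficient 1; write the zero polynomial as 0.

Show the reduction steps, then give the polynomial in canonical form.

y^2*z^2 - x*y*z - y^2 - z^2 + 2

trace(a^-1) = trace(a) = x
trace(a^-1 b) = trace(b) trace(a) - trace(b a)  (eliminate a^-1) = x*y - z
trace(a^-1 b^-1) = trace(a^-1) trace(b) - trace(a^-1 b)  (eliminate b^-1) = z
trace(b^-2 a^-1) = trace(a^-1 b^-1) trace(b) - trace(a^-1)  (eliminate b^-1) = y*z - x
trace(b^-3 a^-1) = trace(b^-2 a^-1) trace(b) - trace(b^-2 a^-1 b)  (eliminate b^-1) = y^2*z - x*y - z
trace(b^-1 a^-1 b^-3) = trace(b^-3 a^-1) trace(b) - trace(b^-3 a^-1 b)  (eliminate b^-1) = y^3*z - x*y^2 - 2*y*z + x
trace(b^-2 a) = trace(b^-1 a) trace(b) - trace(b^-1 a b)  (eliminate b^-1) = x*y^2 - y*z - x
trace(b^-3 a) = trace(b^-2 a) trace(b) - trace(b^-2 a b)  (eliminate b^-1) = x*y^3 - y^2*z - 2*x*y + z
trace(b^-3 a b^-1) = trace(b^-3 a) trace(b) - trace(b^-3 a b)  (eliminate b^-1) = x*y^4 - y^3*z - 3*x*y^2 + 2*y*z + x
trace(a^2) = trace(a) trace(a) - trace(1)  (reduce the a square) = x^2 - 2
trace(a^2 b) = trace(a) trace(b a) - trace(b)  (reduce the a square) = x*z - y
trace(b^-1 a^2) = trace(a^2) trace(b) - trace(a^2 b)  (eliminate b^-1) = x^2*y - x*z - y
trace(b^-2 a^2) = trace(b^-1 a^2) trace(b) - trace(b^-1 a^2 b)  (eliminate b^-1) = x^2*y^2 - x*y*z - x^2 - y^2 + 2
trace(a b^-3 a) = trace(b^-2 a^2) trace(b) - trace(b^-2 a^2 b)  (eliminate b^-1) = x^2*y^3 - x*y^2*z - 2*x^2*y - y^3 + x*z + 3*y
trace(a b a b) = trace(b a) trace(b a) - trace(1)  (split on b) = z^2 - 2
trace(b^-1 a b a) = trace(a b a) trace(b) - trace(a b a b)  (eliminate b^-1) = x*y*z - y^2 - z^2 + 2
trace(b^-1 a b a b^-1) = trace(b^-1 a b a) trace(b) - trace(b^-1 a b a b)  (eliminate b^-1) = x*y^2*z - y^3 - y*z^2 - x*z + 3*y
trace(a b^-3 a b) = trace(b^-1 a b a b^-1) trace(b) - trace(b^-1 a b a)  (eliminate b^-1) = x*y^3*z - y^4 - y^2*z^2 - 2*x*y*z + 4*y^2 + z^2 - 2
trace(b^-3 a b^-1 a) = trace(a b^-3 a) trace(b) - trace(a b^-3 a b)  (eliminate b^-1) = x^2*y^4 - 2*x*y^3*z - 2*x^2*y^2 + y^2*z^2 + 3*x*y*z - y^2 - z^2 + 2
trace(b^-1 a^-1 b^-3 a) = trace(b^-3 a b^-1) trace(a) - trace(b^-3 a b^-1 a)  (eliminate a^-1) = x*y^3*z - x^2*y^2 - y^2*z^2 - x*y*z + x^2 + y^2 + z^2 - 2
trace(b^-1 a^-1 b^-1 a^-1 b^-2) = trace(b^-1 a^-1 b^-3) trace(a) - trace(b^-1 a^-1 b^-3 a)  (eliminate a^-1) = y^2*z^2 - x*y*z - y^2 - z^2 + 2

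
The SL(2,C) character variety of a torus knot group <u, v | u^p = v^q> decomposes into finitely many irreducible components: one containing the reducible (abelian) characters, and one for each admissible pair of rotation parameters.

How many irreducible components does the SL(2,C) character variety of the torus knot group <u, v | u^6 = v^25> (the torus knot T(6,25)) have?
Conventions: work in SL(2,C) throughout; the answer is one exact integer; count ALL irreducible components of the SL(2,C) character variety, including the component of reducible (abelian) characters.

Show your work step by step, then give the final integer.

61

Gamma = < u, v | u^6 = v^25 > (torus knot T(6,25)); the central element u^6 = v^25 acts as +I or -I in any irreducible SL(2,C) representation.
On an irreducible component, tr(u) is locked at 2*cos(pi*alpha/6) for some alpha in 1..5, and tr(v) at 2*cos(pi*beta/25) for some beta in 1..24.
Consistency of u^6 = (-1)^alpha I with v^25 = (-1)^beta I forces alpha = beta (mod 2).
Counting: 3 odd alphas x 12 odd betas + 2 even alphas x 12 even betas = 36 + 24 = 60.
components with irreducible characters: 60; plus the single component of reducible (abelian) characters: total 61.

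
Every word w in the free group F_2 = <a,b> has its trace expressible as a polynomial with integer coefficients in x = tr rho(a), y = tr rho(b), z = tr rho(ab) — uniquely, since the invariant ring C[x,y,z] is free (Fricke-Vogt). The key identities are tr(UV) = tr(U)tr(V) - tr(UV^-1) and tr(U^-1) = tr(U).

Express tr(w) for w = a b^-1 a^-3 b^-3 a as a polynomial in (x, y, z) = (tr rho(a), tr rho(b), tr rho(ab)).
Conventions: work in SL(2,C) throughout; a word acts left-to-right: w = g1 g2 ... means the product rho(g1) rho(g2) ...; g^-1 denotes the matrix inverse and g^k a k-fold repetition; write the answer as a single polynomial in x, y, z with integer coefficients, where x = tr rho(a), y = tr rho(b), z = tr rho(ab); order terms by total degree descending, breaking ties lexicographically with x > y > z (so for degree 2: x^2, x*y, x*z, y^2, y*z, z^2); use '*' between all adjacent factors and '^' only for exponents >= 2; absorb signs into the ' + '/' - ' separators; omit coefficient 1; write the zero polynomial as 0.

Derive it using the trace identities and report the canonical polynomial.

and trace(a b^-1) = trace(a) * trace(b) - trace(a b) = x*y - z
trace(a^2 b) = trace(a) * trace(b a) - trace(b) = x*z - y
and trace(a^2) = trace(a) * trace(a) - trace(1) = x^2 - 2
trace(b a^2 b) = trace(b) * trace(a^2 b) - trace(a^2) = x*y*z - x^2 - y^2 + 2
next, trace(b a b a) = trace(b a) * trace(b a) - trace(1) = z^2 - 2
and trace(b a b) = trace(b) * trace(a b) - trace(a) = y*z - x
and trace(b a^2 b a) = trace(a) * trace(b a b a) - trace(b a b) = x*z^2 - y*z - x
and trace(a^-1 b a^2 b) = trace(b a^2 b) * trace(a) - trace(b a^2 b a) = x^2*y*z - x^3 - x*y^2 - x*z^2 + y*z + 3*x
trace(a^2 b^-1 a^-1 b) = trace(a^-1 b a^2) * trace(b) - trace(a^-1 b a^2 b) = -x^2*y*z + x^3 + x*y^2 + x*z^2 - 3*x
trace(a^2 b^-1 a^-1 b^-1) = trace(a^2 b^-1 a^-1) * trace(b) - trace(a^2 b^-1 a^-1 b) = x^2*y*z - x^3 - x*z^2 - y*z + 3*x
trace(b^-1 a^2 b^-1 a^-1 b^-1) = trace(a^2 b^-1 a^-1 b^-1) * trace(b) - trace(a^2 b^-1 a^-1) = x^2*y^2*z - x^3*y - x*y*z^2 - y^2*z + 2*x*y + z
next, trace(a^-1 b^-3 a^2 b^-1) = trace(b^-1 a^2 b^-1 a^-1 b^-1) * trace(b) - trace(b^-1 a^2 b^-1 a^-1) = x^2*y^3*z - x^3*y^2 - x*y^2*z^2 - x^2*y*z - y^3*z + x^3 + 2*x*y^2 + x*z^2 + 2*y*z - 3*x
trace(a^2 b^-1) = trace(a^2) * trace(b) - trace(a^2 b) = x^2*y - x*z - y
trace(a^2 b^-2) = trace(a^2 b^-1) * trace(b) - trace(a^2) = x^2*y^2 - x*y*z - x^2 - y^2 + 2
trace(b^-2 a^2 b^-1) = trace(a^2 b^-2) * trace(b) - trace(a^2 b^-1) = x^2*y^3 - x*y^2*z - 2*x^2*y - y^3 + x*z + 3*y
trace(b^-3 a^2 b^-1) = trace(b^-2 a^2 b^-1) * trace(b) - trace(b^-2 a^2) = x^2*y^4 - x*y^3*z - 3*x^2*y^2 - y^4 + 2*x*y*z + x^2 + 4*y^2 - 2
trace(a^-1 b^-3 a^2 b^-1 a^-1) = trace(a^-1 b^-3 a^2 b^-1) * trace(a) - trace(a^-1 b^-3 a^2 b^-1 a) = x^3*y^3*z - x^4*y^2 - x^2*y^4 - x^2*y^2*z^2 - x^3*y*z + x^4 + 5*x^2*y^2 + x^2*z^2 + y^4 - 4*x^2 - 4*y^2 + 2
next, trace(a b^-1 a^-3 b^-3 a) = trace(a^-1 b^-3 a^2 b^-1 a^-1) * trace(a) - trace(a^-1 b^-3 a^2 b^-1) = x^4*y^3*z - x^5*y^2 - x^3*y^4 - x^3*y^2*z^2 - x^4*y*z - x^2*y^3*z + x^5 + 6*x^3*y^2 + x^3*z^2 + x*y^4 + x*y^2*z^2 + x^2*y*z + y^3*z - 5*x^3 - 6*x*y^2 - x*z^2 - 2*y*z + 5*x

x^4*y^3*z - x^5*y^2 - x^3*y^4 - x^3*y^2*z^2 - x^4*y*z - x^2*y^3*z + x^5 + 6*x^3*y^2 + x^3*z^2 + x*y^4 + x*y^2*z^2 + x^2*y*z + y^3*z - 5*x^3 - 6*x*y^2 - x*z^2 - 2*y*z + 5*x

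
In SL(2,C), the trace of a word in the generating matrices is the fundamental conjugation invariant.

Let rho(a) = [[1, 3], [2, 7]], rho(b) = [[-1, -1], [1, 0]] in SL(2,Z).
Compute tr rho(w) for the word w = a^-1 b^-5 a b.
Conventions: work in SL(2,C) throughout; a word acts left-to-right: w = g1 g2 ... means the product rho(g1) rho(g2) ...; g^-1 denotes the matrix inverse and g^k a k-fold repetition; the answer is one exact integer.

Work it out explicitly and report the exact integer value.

-62

rho(a^-1) = [[7, -3], [-2, 1]]
... * rho(b^-1) = [[0, 1], [-1, -1]]  ->  [[3, 10], [-1, -3]]
... * rho(b^-1) = [[0, 1], [-1, -1]]  ->  [[-10, -7], [3, 2]]
... * rho(b^-1) = [[0, 1], [-1, -1]]  ->  [[7, -3], [-2, 1]]
... * rho(b^-1) = [[0, 1], [-1, -1]]  ->  [[3, 10], [-1, -3]]
... * rho(b^-1) = [[0, 1], [-1, -1]]  ->  [[-10, -7], [3, 2]]
... * rho(a) = [[1, 3], [2, 7]]  ->  [[-24, -79], [7, 23]]
... * rho(b) = [[-1, -1], [1, 0]]  ->  [[-55, 24], [16, -7]]
tr = -55 + -7 = -62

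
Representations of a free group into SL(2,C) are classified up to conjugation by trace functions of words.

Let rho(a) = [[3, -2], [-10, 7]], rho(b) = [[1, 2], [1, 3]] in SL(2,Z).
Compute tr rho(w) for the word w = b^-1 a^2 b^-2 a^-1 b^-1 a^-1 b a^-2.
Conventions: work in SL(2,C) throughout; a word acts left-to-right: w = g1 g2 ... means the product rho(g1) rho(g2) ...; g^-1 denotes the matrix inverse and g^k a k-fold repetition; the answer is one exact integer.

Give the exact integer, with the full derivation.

-1083608

rho(b^-1) = [[3, -2], [-1, 1]]
... * rho(a) = [[3, -2], [-10, 7]]  ->  [[29, -20], [-13, 9]]
... * rho(a) = [[3, -2], [-10, 7]]  ->  [[287, -198], [-129, 89]]
... * rho(b^-1) = [[3, -2], [-1, 1]]  ->  [[1059, -772], [-476, 347]]
... * rho(b^-1) = [[3, -2], [-1, 1]]  ->  [[3949, -2890], [-1775, 1299]]
... * rho(a^-1) = [[7, 2], [10, 3]]  ->  [[-1257, -772], [565, 347]]
... * rho(b^-1) = [[3, -2], [-1, 1]]  ->  [[-2999, 1742], [1348, -783]]
... * rho(a^-1) = [[7, 2], [10, 3]]  ->  [[-3573, -772], [1606, 347]]
... * rho(b) = [[1, 2], [1, 3]]  ->  [[-4345, -9462], [1953, 4253]]
... * rho(a^-1) = [[7, 2], [10, 3]]  ->  [[-125035, -37076], [56201, 16665]]
... * rho(a^-1) = [[7, 2], [10, 3]]  ->  [[-1246005, -361298], [560057, 162397]]
tr = -1246005 + 162397 = -1083608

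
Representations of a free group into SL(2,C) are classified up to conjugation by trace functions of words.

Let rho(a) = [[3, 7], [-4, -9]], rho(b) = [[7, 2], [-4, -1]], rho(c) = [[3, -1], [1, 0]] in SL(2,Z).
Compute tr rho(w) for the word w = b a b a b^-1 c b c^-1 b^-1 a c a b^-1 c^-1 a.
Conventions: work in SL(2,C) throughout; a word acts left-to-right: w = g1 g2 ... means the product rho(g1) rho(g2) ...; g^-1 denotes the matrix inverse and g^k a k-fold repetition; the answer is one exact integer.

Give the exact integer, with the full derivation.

rho(b) = [[7, 2], [-4, -1]]
... * rho(a) = [[3, 7], [-4, -9]]  ->  [[13, 31], [-8, -19]]
... * rho(b) = [[7, 2], [-4, -1]]  ->  [[-33, -5], [20, 3]]
... * rho(a) = [[3, 7], [-4, -9]]  ->  [[-79, -186], [48, 113]]
... * rho(b^-1) = [[-1, -2], [4, 7]]  ->  [[-665, -1144], [404, 695]]
... * rho(c) = [[3, -1], [1, 0]]  ->  [[-3139, 665], [1907, -404]]
... * rho(b) = [[7, 2], [-4, -1]]  ->  [[-24633, -6943], [14965, 4218]]
... * rho(c^-1) = [[0, 1], [-1, 3]]  ->  [[6943, -45462], [-4218, 27619]]
... * rho(b^-1) = [[-1, -2], [4, 7]]  ->  [[-188791, -332120], [114694, 201769]]
... * rho(a) = [[3, 7], [-4, -9]]  ->  [[762107, 1667543], [-462994, -1013063]]
... * rho(c) = [[3, -1], [1, 0]]  ->  [[3953864, -762107], [-2402045, 462994]]
... * rho(a) = [[3, 7], [-4, -9]]  ->  [[14910020, 34536011], [-9058111, -20981261]]
... * rho(b^-1) = [[-1, -2], [4, 7]]  ->  [[123234024, 211932037], [-74866933, -128752605]]
... * rho(c^-1) = [[0, 1], [-1, 3]]  ->  [[-211932037, 759030135], [128752605, -461124748]]
... * rho(a) = [[3, 7], [-4, -9]]  ->  [[-3671916651, -8314795474], [2230756807, 5051390967]]
tr = -3671916651 + 5051390967 = 1379474316

1379474316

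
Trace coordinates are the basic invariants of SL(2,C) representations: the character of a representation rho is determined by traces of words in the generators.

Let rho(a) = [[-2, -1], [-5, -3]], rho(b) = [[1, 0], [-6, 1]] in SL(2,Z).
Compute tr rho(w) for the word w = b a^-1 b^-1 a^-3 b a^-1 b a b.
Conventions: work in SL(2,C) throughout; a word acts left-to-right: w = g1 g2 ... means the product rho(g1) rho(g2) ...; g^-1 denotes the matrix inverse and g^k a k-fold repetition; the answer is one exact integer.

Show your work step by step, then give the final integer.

23405

rho(b) = [[1, 0], [-6, 1]]
... * rho(a^-1) = [[-3, 1], [5, -2]]  ->  [[-3, 1], [23, -8]]
... * rho(b^-1) = [[1, 0], [6, 1]]  ->  [[3, 1], [-25, -8]]
... * rho(a^-1) = [[-3, 1], [5, -2]]  ->  [[-4, 1], [35, -9]]
... * rho(a^-1) = [[-3, 1], [5, -2]]  ->  [[17, -6], [-150, 53]]
... * rho(a^-1) = [[-3, 1], [5, -2]]  ->  [[-81, 29], [715, -256]]
... * rho(b) = [[1, 0], [-6, 1]]  ->  [[-255, 29], [2251, -256]]
... * rho(a^-1) = [[-3, 1], [5, -2]]  ->  [[910, -313], [-8033, 2763]]
... * rho(b) = [[1, 0], [-6, 1]]  ->  [[2788, -313], [-24611, 2763]]
... * rho(a) = [[-2, -1], [-5, -3]]  ->  [[-4011, -1849], [35407, 16322]]
... * rho(b) = [[1, 0], [-6, 1]]  ->  [[7083, -1849], [-62525, 16322]]
tr = 7083 + 16322 = 23405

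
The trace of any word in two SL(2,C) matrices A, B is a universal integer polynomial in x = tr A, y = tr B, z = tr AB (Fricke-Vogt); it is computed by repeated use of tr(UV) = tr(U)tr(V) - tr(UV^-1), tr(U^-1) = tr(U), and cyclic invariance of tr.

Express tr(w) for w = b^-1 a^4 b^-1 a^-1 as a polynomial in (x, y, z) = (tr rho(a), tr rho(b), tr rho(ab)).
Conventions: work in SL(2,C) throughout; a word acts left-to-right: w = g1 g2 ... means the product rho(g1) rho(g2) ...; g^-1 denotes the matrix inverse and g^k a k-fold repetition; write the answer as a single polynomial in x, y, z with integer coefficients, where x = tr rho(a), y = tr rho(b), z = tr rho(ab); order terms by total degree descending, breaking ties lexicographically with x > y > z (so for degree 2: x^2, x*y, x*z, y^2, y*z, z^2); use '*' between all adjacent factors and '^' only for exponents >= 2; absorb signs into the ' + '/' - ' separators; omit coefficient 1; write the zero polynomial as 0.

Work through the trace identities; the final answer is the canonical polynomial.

reduce: trace(a^2) = trace(a) * trace(a) - trace(1)  (reduce the a square) = x^2 - 2
so trace(a^3) = trace(a) * trace(a^2) - trace(a)  (reduce the a square) = x^3 - 3*x
trace(a b a) = trace(a) * trace(b a) - trace(b)  (reduce the a square) = x*z - y
reduce: trace(a^3 b) = trace(a) * trace(a b a) - trace(a b)  (reduce the a square) = x^2*z - x*y - z
reduce: trace(b^-1 a^3) = trace(a^3) * trace(b) - trace(a^3 b)  (eliminate b^-1) = x^3*y - x^2*z - 2*x*y + z
reduce: trace(a^4) = trace(a) * trace(a^3) - trace(a^2)  (reduce the a square) = x^4 - 4*x^2 + 2
trace(a b a^3) = trace(a) * trace(a^2 b a) - trace(a^2 b)  (reduce the a square) = x^3*z - x^2*y - 2*x*z + y
trace(a^4 b a) = trace(a) * trace(a b a^3) - trace(a b a^2)  (reduce the a square) = x^4*z - x^3*y - 3*x^2*z + 2*x*y + z
reduce: trace(b a b a) = trace(b a) * trace(b a) - trace(1)  (split on b) = z^2 - 2
trace(b a b) = trace(b) * trace(a b) - trace(a)  (reduce the b square) = y*z - x
so trace(a b a b a) = trace(a) * trace(b a b a) - trace(b a b)  (reduce the a square) = x*z^2 - y*z - x
trace(a b a b a^2) = trace(a) * trace(a b a b a) - trace(a b a b)  (reduce the a square) = x^2*z^2 - x*y*z - x^2 - z^2 + 2
so trace(a^4 b a b) = trace(a) * trace(a b a b a^2) - trace(a b a b a)  (reduce the a square) = x^3*z^2 - x^2*y*z - x^3 - 2*x*z^2 + y*z + 3*x
reduce: trace(b^-1 a^4 b a) = trace(a^4 b a) * trace(b) - trace(a^4 b a b)  (eliminate b^-1) = x^4*y*z - x^3*y^2 - x^3*z^2 - 2*x^2*y*z + x^3 + 2*x*y^2 + 2*x*z^2 - 3*x
trace(a^-1 b^-1 a^4 b) = trace(b^-1 a^4 b) * trace(a) - trace(b^-1 a^4 b a)  (eliminate a^-1) = -x^4*y*z + x^5 + x^3*y^2 + x^3*z^2 + 2*x^2*y*z - 5*x^3 - 2*x*y^2 - 2*x*z^2 + 5*x
reduce: trace(b^-1 a^4 b^-1 a^-1) = trace(a^-1 b^-1 a^4) * trace(b) - trace(a^-1 b^-1 a^4 b)  (eliminate b^-1) = x^4*y*z - x^5 - x^3*z^2 - 3*x^2*y*z + 5*x^3 + 2*x*z^2 + y*z - 5*x

x^4*y*z - x^5 - x^3*z^2 - 3*x^2*y*z + 5*x^3 + 2*x*z^2 + y*z - 5*x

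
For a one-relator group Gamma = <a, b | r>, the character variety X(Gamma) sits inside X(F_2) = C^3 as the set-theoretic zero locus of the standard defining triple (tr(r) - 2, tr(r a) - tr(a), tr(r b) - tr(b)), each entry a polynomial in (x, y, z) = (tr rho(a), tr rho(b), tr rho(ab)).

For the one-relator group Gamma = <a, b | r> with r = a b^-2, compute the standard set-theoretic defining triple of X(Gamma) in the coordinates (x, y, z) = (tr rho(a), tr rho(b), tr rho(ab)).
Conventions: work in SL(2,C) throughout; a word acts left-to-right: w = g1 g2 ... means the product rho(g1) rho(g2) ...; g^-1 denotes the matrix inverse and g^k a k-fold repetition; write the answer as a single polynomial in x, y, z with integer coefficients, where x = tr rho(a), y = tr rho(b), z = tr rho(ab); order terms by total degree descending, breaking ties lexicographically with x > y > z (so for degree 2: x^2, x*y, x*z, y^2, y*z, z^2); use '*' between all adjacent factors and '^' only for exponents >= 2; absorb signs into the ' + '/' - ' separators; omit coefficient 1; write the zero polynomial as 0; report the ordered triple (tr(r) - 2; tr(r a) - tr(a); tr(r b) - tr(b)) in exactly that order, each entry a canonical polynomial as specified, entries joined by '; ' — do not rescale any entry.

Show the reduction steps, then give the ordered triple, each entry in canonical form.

x*y^2 - y*z - x - 2; x^2*y^2 - x*y*z - x^2 - y^2 - x + 2; x*y - y - z

tr(a b^-1) = tr(a) * tr(b) - tr(a b)  (eliminate b^-1) = x*y - z
apply: tr(a b^-2) = tr(a b^-1) * tr(b) - tr(a)  (eliminate b^-1) = x*y^2 - y*z - x
use: tr(a^2) = tr(a) * tr(a) - tr(1) = x^2 - 2
use: tr(a^2 b) = tr(a) * tr(b a) - tr(b) = x*z - y
tr(a^2 b^-1) = tr(a^2) * tr(b) - tr(a^2 b) = x^2*y - x*z - y
apply: tr(a b^-2 a) = tr(a^2 b^-1) * tr(b) - tr(a^2) = x^2*y^2 - x*y*z - x^2 - y^2 + 2
assemble the triple (tr(r) - 2; tr(r a) - x; tr(r b) - y)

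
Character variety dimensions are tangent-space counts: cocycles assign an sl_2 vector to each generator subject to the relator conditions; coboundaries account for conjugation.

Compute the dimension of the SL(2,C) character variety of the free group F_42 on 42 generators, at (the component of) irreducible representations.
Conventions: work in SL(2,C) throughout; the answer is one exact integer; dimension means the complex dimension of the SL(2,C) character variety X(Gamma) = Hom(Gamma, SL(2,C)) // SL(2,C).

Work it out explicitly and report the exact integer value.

Gamma = F_42 has 42 generators and no relators.
Z^1(Gamma, Ad rho) = (sl_2)^42: a cocycle is a free choice of one sl_2 vector per generator, so dim Z^1 = 3*42 = 126.
Irreducibility makes the coboundary map sl_2 -> Z^1 injective (trivial centralizer), so dim B^1 = 3.
dim H^1 = 126 - 3 = 123, which is dim X.

123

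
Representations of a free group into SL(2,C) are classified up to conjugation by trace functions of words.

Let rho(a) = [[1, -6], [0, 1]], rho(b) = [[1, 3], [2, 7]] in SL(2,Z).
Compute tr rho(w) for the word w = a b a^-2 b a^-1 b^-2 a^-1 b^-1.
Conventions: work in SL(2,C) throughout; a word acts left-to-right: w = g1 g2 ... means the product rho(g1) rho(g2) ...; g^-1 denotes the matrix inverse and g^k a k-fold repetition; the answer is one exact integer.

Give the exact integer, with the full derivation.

-156700

rho(a) = [[1, -6], [0, 1]]
... * rho(b) = [[1, 3], [2, 7]]  ->  [[-11, -39], [2, 7]]
... * rho(a^-1) = [[1, 6], [0, 1]]  ->  [[-11, -105], [2, 19]]
... * rho(a^-1) = [[1, 6], [0, 1]]  ->  [[-11, -171], [2, 31]]
... * rho(b) = [[1, 3], [2, 7]]  ->  [[-353, -1230], [64, 223]]
... * rho(a^-1) = [[1, 6], [0, 1]]  ->  [[-353, -3348], [64, 607]]
... * rho(b^-1) = [[7, -3], [-2, 1]]  ->  [[4225, -2289], [-766, 415]]
... * rho(b^-1) = [[7, -3], [-2, 1]]  ->  [[34153, -14964], [-6192, 2713]]
... * rho(a^-1) = [[1, 6], [0, 1]]  ->  [[34153, 189954], [-6192, -34439]]
... * rho(b^-1) = [[7, -3], [-2, 1]]  ->  [[-140837, 87495], [25534, -15863]]
tr = -140837 + -15863 = -156700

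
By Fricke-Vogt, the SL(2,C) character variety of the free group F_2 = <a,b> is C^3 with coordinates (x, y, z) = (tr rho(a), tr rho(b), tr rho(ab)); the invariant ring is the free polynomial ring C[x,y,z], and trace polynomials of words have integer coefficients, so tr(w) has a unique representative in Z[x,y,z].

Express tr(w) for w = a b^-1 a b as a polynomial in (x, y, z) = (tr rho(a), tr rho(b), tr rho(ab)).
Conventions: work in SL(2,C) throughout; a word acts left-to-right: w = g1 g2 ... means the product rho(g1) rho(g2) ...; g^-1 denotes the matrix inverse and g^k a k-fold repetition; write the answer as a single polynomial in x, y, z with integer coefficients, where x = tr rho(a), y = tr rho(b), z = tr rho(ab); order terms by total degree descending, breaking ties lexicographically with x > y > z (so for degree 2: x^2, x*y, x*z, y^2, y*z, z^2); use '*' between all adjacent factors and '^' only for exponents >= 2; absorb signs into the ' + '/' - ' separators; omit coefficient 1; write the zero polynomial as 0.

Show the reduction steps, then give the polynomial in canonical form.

trace(a b a) = trace(a) * trace(b a) - trace(b)  (reduce the a square) = x*z - y
trace(a b a b) = trace(b a) * trace(b a) - trace(1)  (split on b) = z^2 - 2
use: trace(a b^-1 a b) = trace(a b a) * trace(b) - trace(a b a b)  (eliminate b^-1) = x*y*z - y^2 - z^2 + 2

x*y*z - y^2 - z^2 + 2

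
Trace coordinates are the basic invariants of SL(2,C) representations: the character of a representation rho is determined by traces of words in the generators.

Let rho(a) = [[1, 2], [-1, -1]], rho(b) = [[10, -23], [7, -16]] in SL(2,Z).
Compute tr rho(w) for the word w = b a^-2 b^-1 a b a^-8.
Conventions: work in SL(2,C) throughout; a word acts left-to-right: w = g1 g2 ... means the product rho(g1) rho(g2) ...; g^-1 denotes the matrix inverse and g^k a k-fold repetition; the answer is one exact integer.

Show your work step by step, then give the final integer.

-63

rho(b) = [[10, -23], [7, -16]]
... * rho(a^-1) = [[-1, -2], [1, 1]]  ->  [[-33, -43], [-23, -30]]
... * rho(a^-1) = [[-1, -2], [1, 1]]  ->  [[-10, 23], [-7, 16]]
... * rho(b^-1) = [[-16, 23], [-7, 10]]  ->  [[-1, 0], [0, -1]]
... * rho(a) = [[1, 2], [-1, -1]]  ->  [[-1, -2], [1, 1]]
... * rho(b) = [[10, -23], [7, -16]]  ->  [[-24, 55], [17, -39]]
... * rho(a^-1) = [[-1, -2], [1, 1]]  ->  [[79, 103], [-56, -73]]
... * rho(a^-1) = [[-1, -2], [1, 1]]  ->  [[24, -55], [-17, 39]]
... * rho(a^-1) = [[-1, -2], [1, 1]]  ->  [[-79, -103], [56, 73]]
... * rho(a^-1) = [[-1, -2], [1, 1]]  ->  [[-24, 55], [17, -39]]
... * rho(a^-1) = [[-1, -2], [1, 1]]  ->  [[79, 103], [-56, -73]]
... * rho(a^-1) = [[-1, -2], [1, 1]]  ->  [[24, -55], [-17, 39]]
... * rho(a^-1) = [[-1, -2], [1, 1]]  ->  [[-79, -103], [56, 73]]
... * rho(a^-1) = [[-1, -2], [1, 1]]  ->  [[-24, 55], [17, -39]]
tr = -24 + -39 = -63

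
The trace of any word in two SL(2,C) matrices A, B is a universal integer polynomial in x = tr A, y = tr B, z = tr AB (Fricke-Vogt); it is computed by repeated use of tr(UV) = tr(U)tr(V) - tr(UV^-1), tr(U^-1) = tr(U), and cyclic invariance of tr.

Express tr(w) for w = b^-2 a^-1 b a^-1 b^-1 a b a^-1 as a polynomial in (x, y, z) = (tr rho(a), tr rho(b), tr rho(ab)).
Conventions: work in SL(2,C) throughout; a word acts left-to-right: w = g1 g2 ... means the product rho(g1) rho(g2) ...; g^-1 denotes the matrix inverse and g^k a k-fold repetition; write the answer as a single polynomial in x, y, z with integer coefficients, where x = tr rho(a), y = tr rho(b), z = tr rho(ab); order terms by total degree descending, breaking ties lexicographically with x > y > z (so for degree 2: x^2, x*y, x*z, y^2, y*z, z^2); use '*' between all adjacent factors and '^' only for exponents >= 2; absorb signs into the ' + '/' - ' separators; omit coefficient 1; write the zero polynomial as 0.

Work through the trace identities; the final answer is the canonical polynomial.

trace(a^-1) = trace(a) = x
trace(a^-1 b) = trace(b) trace(a) - trace(b a)  (eliminate a^-1) = x*y - z
trace(a^-1 b^-1) = trace(a^-1) trace(b) - trace(a^-1 b)  (eliminate b^-1) = z
trace(a^2 b) = trace(a) trace(b a) - trace(b)  (reduce the a square) = x*z - y
reduce: trace(a^2) = trace(a) trace(a) - trace(1)  (reduce the a square) = x^2 - 2
trace(b a^2 b) = trace(b) trace(a^2 b) - trace(a^2)  (reduce the b square) = x*y*z - x^2 - y^2 + 2
so trace(b a b a) = trace(b a) trace(b a) - trace(1)  (split on b) = z^2 - 2
trace(b a b) = trace(b) trace(a b) - trace(a)  (reduce the b square) = y*z - x
trace(a b a^2 b) = trace(a) trace(b a b a) - trace(b a b)  (reduce the a square) = x*z^2 - y*z - x
so trace(a b a^2) = trace(a) trace(b a^2) - trace(b a)  (reduce the a square) = x^2*z - x*y - z
reduce: trace(b a b a^2 b) = trace(b) trace(a b a^2 b) - trace(a b a^2)  (reduce the b square) = x*y*z^2 - x^2*z - y^2*z + z
trace(b a b a b a) = trace(a b) trace(a b a b) - trace(a^-1 b^-1)  (split on a) = z^3 - 3*z
trace(b a b a b) = trace(b) trace(a b a b) - trace(a b a)  (reduce the b square) = y*z^2 - x*z - y
reduce: trace(b a b a^2 b a) = trace(a) trace(b a b a b a) - trace(b a b a b)  (reduce the a square) = x*z^3 - y*z^2 - 2*x*z + y
trace(a b a^2 b a^-1 b) = trace(b a b a^2 b) trace(a) - trace(b a b a^2 b a)  (eliminate a^-1) = x^2*y*z^2 - x^3*z - x*y^2*z - x*z^3 + y*z^2 + 3*x*z - y
reduce: trace(b a^2 b a^-1 b^-1 a) = trace(a b a^2 b a^-1) trace(b) - trace(a b a^2 b a^-1 b)  (eliminate b^-1) = -x^2*y*z^2 + x^3*z + 2*x*y^2*z + x*z^3 - x^2*y - y^3 - y*z^2 - 3*x*z + 3*y
so trace(b^-1 a^-1 b a^2 b a^-1) = trace(b a^2 b a^-1 b^-1) trace(a) - trace(b a^2 b a^-1 b^-1 a)  (eliminate a^-1) = x^2*y*z^2 - x^3*z - 2*x*y^2*z - x*z^3 + x^2*y + y^3 + y*z^2 + 4*x*z - 3*y
trace(a^-1 b a^2 b) = trace(b a^2 b) trace(a) - trace(b a^2 b a)  (eliminate a^-1) = x^2*y*z - x^3 - x*y^2 - x*z^2 + y*z + 3*x
trace(a^-1 b a^2 b a^-1) = trace(a^-1 b a^2 b) trace(a) - trace(a^-1 b a^2 b a)  (eliminate a^-1) = x^3*y*z - x^4 - x^2*y^2 - x^2*z^2 + 4*x^2 + y^2 - 2
so trace(a b a^-1 b^-2 a^-1 b a) = trace(b^-1 a^-1 b a^2 b a^-1) trace(b) - trace(b^-1 a^-1 b a^2 b a^-1 b)  (eliminate b^-1) = x^2*y^2*z^2 - 2*x^3*y*z - 2*x*y^3*z - x*y*z^3 + x^4 + 2*x^2*y^2 + x^2*z^2 + y^4 + y^2*z^2 + 4*x*y*z - 4*x^2 - 4*y^2 + 2
so trace(a b a b a b a b) = trace(b a) trace(b a b a b a) - trace(b^-1 a^-1 b^-1 a^-1)  (split on b) = z^4 - 4*z^2 + 2
so trace(b^-1 a b a b a b a) = trace(a b a b a b a) trace(b) - trace(a b a b a b a b)  (eliminate b^-1) = x*y*z^3 - y^2*z^2 - z^4 - 2*x*y*z + y^2 + 4*z^2 - 2
reduce: trace(b a b a b a^-1 b^-1 a) = trace(b^-1 a b a b a b) trace(a) - trace(b^-1 a b a b a b a)  (eliminate a^-1) = -x*y*z^3 + x^2*z^2 + y^2*z^2 + z^4 + x*y*z - x^2 - y^2 - 4*z^2 + 2
reduce: trace(a^-1 b a b a b a^-1 b^-1) = trace(b a b a b a^-1 b^-1) trace(a) - trace(b a b a b a^-1 b^-1 a)  (eliminate a^-1) = x*y*z^3 - x^2*z^2 - y^2*z^2 - z^4 + y^2 + 4*z^2 - 2
so trace(a^-1 b a b a b) = trace(b a b a b) trace(a) - trace(b a b a b a)  (eliminate a^-1) = x*y*z^2 - x^2*z - z^3 - x*y + 3*z
so trace(a^-1 b a b a b a^-1) = trace(a^-1 b a b a b) trace(a) - trace(a^-1 b a b a b a)  (eliminate a^-1) = x^2*y*z^2 - x^3*z - x*z^3 - x^2*y - y*z^2 + 4*x*z + y
trace(a b a^-1 b^-2 a^-1 b a b) = trace(a^-1 b a b a b a^-1 b^-1) trace(b) - trace(a^-1 b a b a b a^-1)  (eliminate b^-1) = x*y^2*z^3 - 2*x^2*y*z^2 - y^3*z^2 - y*z^4 + x^3*z + x*z^3 + x^2*y + y^3 + 5*y*z^2 - 4*x*z - 3*y
trace(b^-1 a b a^-1 b^-2 a^-1 b a) = trace(a b a^-1 b^-2 a^-1 b a) trace(b) - trace(a b a^-1 b^-2 a^-1 b a b)  (eliminate b^-1) = x^2*y^3*z^2 - 2*x^3*y^2*z - 2*x*y^4*z - 2*x*y^2*z^3 + x^4*y + 2*x^2*y^3 + 3*x^2*y*z^2 + y^5 + 2*y^3*z^2 + y*z^4 - x^3*z + 4*x*y^2*z - x*z^3 - 5*x^2*y - 5*y^3 - 5*y*z^2 + 4*x*z + 5*y
trace(b^-2 a^-1 b a^-1 b^-1 a b a^-1) = trace(b^-1 a b a^-1 b^-2 a^-1 b) trace(a) - trace(b^-1 a b a^-1 b^-2 a^-1 b a)  (eliminate a^-1) = -x^2*y^3*z^2 + 2*x^3*y^2*z + 2*x*y^4*z + 2*x*y^2*z^3 - x^4*y - 2*x^2*y^3 - 3*x^2*y*z^2 - y^5 - 2*y^3*z^2 - y*z^4 + x^3*z - 4*x*y^2*z + x*z^3 + 5*x^2*y + 5*y^3 + 5*y*z^2 - 3*x*z - 5*y

-x^2*y^3*z^2 + 2*x^3*y^2*z + 2*x*y^4*z + 2*x*y^2*z^3 - x^4*y - 2*x^2*y^3 - 3*x^2*y*z^2 - y^5 - 2*y^3*z^2 - y*z^4 + x^3*z - 4*x*y^2*z + x*z^3 + 5*x^2*y + 5*y^3 + 5*y*z^2 - 3*x*z - 5*y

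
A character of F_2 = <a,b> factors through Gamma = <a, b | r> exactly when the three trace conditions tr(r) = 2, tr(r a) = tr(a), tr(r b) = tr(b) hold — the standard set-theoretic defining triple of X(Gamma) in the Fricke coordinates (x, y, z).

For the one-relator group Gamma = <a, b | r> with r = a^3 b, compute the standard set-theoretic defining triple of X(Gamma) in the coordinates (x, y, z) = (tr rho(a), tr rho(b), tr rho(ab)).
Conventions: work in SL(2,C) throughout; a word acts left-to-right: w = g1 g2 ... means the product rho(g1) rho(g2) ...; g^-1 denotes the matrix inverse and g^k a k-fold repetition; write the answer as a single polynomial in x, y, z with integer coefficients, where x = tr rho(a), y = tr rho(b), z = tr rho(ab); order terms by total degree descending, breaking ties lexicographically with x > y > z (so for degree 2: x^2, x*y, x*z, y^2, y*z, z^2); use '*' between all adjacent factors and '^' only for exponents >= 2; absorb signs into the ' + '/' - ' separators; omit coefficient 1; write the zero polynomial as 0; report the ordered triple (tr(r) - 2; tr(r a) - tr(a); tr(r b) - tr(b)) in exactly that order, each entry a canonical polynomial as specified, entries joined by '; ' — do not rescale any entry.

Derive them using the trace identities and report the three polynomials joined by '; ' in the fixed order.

x^2*z - x*y - z - 2; x^3*z - x^2*y - 2*x*z - x + y; x^2*y*z - x^3 - x*y^2 - y*z + 3*x - y

so tr(b a^2) = tr(a) * tr(b a) - tr(b)  (reduce the a square) = x*z - y
so tr(a^3 b) = tr(a) * tr(b a^2) - tr(b a)  (reduce the a square) = x^2*z - x*y - z
tr(a^3 b a) = tr(a) * tr(a b a^2) - tr(a b a) = x^3*z - x^2*y - 2*x*z + y
tr(a^2) = tr(a) * tr(a) - tr(1)   [square of a] = x^2 - 2
tr(a b^2 a) = tr(b) * tr(a^2 b) - tr(a^2)   [square of b] = x*y*z - x^2 - y^2 + 2
tr(a b^2) = tr(b) * tr(a b) - tr(a)   [square of b] = y*z - x
tr(a^3 b^2) = tr(a) * tr(a b^2 a) - tr(a b^2)   [square of a] = x^2*y*z - x^3 - x*y^2 - y*z + 3*x
assemble the triple (tr(r) - 2; tr(r a) - x; tr(r b) - y)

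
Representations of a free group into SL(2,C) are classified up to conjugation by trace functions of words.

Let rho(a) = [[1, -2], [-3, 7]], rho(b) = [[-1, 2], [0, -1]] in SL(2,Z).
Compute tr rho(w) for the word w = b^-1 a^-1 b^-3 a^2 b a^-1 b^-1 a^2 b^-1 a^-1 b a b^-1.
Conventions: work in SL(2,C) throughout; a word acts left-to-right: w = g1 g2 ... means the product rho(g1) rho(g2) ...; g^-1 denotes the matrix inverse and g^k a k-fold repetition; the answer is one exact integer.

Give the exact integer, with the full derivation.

rho(b^-1) = [[-1, -2], [0, -1]]
... * rho(a^-1) = [[7, 2], [3, 1]]  ->  [[-13, -4], [-3, -1]]
... * rho(b^-1) = [[-1, -2], [0, -1]]  ->  [[13, 30], [3, 7]]
... * rho(b^-1) = [[-1, -2], [0, -1]]  ->  [[-13, -56], [-3, -13]]
... * rho(b^-1) = [[-1, -2], [0, -1]]  ->  [[13, 82], [3, 19]]
... * rho(a) = [[1, -2], [-3, 7]]  ->  [[-233, 548], [-54, 127]]
... * rho(a) = [[1, -2], [-3, 7]]  ->  [[-1877, 4302], [-435, 997]]
... * rho(b) = [[-1, 2], [0, -1]]  ->  [[1877, -8056], [435, -1867]]
... * rho(a^-1) = [[7, 2], [3, 1]]  ->  [[-11029, -4302], [-2556, -997]]
... * rho(b^-1) = [[-1, -2], [0, -1]]  ->  [[11029, 26360], [2556, 6109]]
... * rho(a) = [[1, -2], [-3, 7]]  ->  [[-68051, 162462], [-15771, 37651]]
... * rho(a) = [[1, -2], [-3, 7]]  ->  [[-555437, 1273336], [-128724, 295099]]
... * rho(b^-1) = [[-1, -2], [0, -1]]  ->  [[555437, -162462], [128724, -37651]]
... * rho(a^-1) = [[7, 2], [3, 1]]  ->  [[3400673, 948412], [788115, 219797]]
... * rho(b) = [[-1, 2], [0, -1]]  ->  [[-3400673, 5852934], [-788115, 1356433]]
... * rho(a) = [[1, -2], [-3, 7]]  ->  [[-20959475, 47771884], [-4857414, 11071261]]
... * rho(b^-1) = [[-1, -2], [0, -1]]  ->  [[20959475, -5852934], [4857414, -1356433]]
tr = 20959475 + -1356433 = 19603042

19603042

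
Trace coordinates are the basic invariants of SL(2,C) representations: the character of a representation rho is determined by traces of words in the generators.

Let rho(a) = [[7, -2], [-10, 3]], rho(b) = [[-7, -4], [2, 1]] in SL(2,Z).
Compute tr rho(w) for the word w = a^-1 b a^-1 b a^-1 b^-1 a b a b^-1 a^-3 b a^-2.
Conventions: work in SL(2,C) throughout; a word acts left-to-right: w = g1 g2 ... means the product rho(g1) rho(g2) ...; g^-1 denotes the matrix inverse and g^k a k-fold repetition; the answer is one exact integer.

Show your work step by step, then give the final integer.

4131487723746

rho(a^-1) = [[3, 2], [10, 7]]
... * rho(b) = [[-7, -4], [2, 1]]  ->  [[-17, -10], [-56, -33]]
... * rho(a^-1) = [[3, 2], [10, 7]]  ->  [[-151, -104], [-498, -343]]
... * rho(b) = [[-7, -4], [2, 1]]  ->  [[849, 500], [2800, 1649]]
... * rho(a^-1) = [[3, 2], [10, 7]]  ->  [[7547, 5198], [24890, 17143]]
... * rho(b^-1) = [[1, 4], [-2, -7]]  ->  [[-2849, -6198], [-9396, -20441]]
... * rho(a) = [[7, -2], [-10, 3]]  ->  [[42037, -12896], [138638, -42531]]
... * rho(b) = [[-7, -4], [2, 1]]  ->  [[-320051, -181044], [-1055528, -597083]]
... * rho(a) = [[7, -2], [-10, 3]]  ->  [[-429917, 96970], [-1417866, 319807]]
... * rho(b^-1) = [[1, 4], [-2, -7]]  ->  [[-623857, -2398458], [-2057480, -7910113]]
... * rho(a^-1) = [[3, 2], [10, 7]]  ->  [[-25856151, -18036920], [-85273570, -59485751]]
... * rho(a^-1) = [[3, 2], [10, 7]]  ->  [[-257937653, -177970742], [-850678220, -586947397]]
... * rho(a^-1) = [[3, 2], [10, 7]]  ->  [[-2553520379, -1761670500], [-8421508630, -5809988219]]
... * rho(b) = [[-7, -4], [2, 1]]  ->  [[14351301653, 8452411016], [47330583972, 27876046301]]
... * rho(a^-1) = [[3, 2], [10, 7]]  ->  [[127578015119, 87869480418], [420752214926, 289793492051]]
... * rho(a^-1) = [[3, 2], [10, 7]]  ->  [[1261428849537, 870242393164], [4160191565288, 2870058874209]]
tr = 1261428849537 + 2870058874209 = 4131487723746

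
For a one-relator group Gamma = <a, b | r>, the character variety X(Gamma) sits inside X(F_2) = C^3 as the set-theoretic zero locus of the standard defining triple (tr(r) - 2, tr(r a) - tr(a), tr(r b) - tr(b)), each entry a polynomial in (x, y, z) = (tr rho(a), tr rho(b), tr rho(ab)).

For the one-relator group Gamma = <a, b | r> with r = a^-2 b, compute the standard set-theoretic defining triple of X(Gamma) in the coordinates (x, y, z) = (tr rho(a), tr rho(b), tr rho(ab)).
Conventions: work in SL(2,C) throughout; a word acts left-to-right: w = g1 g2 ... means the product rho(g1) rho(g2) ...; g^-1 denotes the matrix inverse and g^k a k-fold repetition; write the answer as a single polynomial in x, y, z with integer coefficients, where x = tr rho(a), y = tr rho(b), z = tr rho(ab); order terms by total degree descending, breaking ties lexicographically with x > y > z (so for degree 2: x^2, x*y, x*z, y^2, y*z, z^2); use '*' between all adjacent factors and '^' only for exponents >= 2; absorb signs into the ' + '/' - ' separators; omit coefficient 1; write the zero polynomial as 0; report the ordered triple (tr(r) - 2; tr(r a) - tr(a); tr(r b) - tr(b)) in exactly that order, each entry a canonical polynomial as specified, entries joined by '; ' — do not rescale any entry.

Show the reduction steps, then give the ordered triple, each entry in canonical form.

x^2*y - x*z - y - 2; x*y - x - z; x^2*y^2 - x*y*z - x^2 - y^2 - y + 2

reduce: tr(a^-1 b) = tr(b) * tr(a) - tr(b a) = x*y - z
tr(a^-2 b) = tr(a^-1 b) * tr(a) - tr(a^-1 b a) = x^2*y - x*z - y
tr(b^2) = tr(b) * tr(b) - tr(1)  (reduce the b square) = y^2 - 2
reduce: tr(b^2 a) = tr(b) * tr(a b) - tr(a)  (reduce the b square) = y*z - x
reduce: tr(a^-1 b^2) = tr(b^2) * tr(a) - tr(b^2 a)  (eliminate a^-1) = x*y^2 - y*z - x
tr(a^-2 b^2) = tr(a^-1 b^2) * tr(a) - tr(a^-1 b^2 a)  (eliminate a^-1) = x^2*y^2 - x*y*z - x^2 - y^2 + 2
assemble the triple (tr(r) - 2; tr(r a) - x; tr(r b) - y)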